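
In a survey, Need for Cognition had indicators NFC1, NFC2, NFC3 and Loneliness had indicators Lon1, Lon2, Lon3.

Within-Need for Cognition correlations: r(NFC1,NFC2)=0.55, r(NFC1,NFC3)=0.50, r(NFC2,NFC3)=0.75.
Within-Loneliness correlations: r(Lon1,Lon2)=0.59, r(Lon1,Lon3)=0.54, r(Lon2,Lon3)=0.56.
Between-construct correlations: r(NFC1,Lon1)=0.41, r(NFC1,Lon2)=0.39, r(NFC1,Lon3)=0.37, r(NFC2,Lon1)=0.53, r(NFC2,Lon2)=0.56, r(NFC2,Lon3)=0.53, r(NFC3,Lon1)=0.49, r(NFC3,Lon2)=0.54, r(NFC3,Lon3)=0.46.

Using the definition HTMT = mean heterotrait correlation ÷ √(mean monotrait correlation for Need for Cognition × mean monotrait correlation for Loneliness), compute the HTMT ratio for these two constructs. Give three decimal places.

Mean heterotrait r = 4.28/9 = 0.4756.
Mean within-NFC = 1.80/3 = 0.6000; mean within-Lon = 1.69/3 = 0.5633.
Geometric mean = √(0.6000 × 0.5633) = 0.5814.
HTMT = 0.4756 / 0.5814 = 0.818.

0.818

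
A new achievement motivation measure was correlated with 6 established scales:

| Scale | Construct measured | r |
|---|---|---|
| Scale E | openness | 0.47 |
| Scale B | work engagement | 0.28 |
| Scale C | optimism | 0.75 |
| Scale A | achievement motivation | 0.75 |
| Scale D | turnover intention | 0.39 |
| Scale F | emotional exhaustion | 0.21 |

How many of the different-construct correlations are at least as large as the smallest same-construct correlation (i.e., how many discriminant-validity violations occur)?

1

Convergent (same construct = achievement motivation): Scale A.
Smallest convergent = 0.75. Discriminant values: 0.47, 0.28, 0.75, 0.39, 0.21; count ≥ 0.75 → 1.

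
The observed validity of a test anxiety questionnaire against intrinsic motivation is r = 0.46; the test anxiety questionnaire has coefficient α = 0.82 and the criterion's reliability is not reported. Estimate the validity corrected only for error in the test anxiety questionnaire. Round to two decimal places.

0.51

Single correction: r_c = r_obs / √r_xx = 0.46 / √0.82 = 0.46 / 0.9055 ≈ 0.51.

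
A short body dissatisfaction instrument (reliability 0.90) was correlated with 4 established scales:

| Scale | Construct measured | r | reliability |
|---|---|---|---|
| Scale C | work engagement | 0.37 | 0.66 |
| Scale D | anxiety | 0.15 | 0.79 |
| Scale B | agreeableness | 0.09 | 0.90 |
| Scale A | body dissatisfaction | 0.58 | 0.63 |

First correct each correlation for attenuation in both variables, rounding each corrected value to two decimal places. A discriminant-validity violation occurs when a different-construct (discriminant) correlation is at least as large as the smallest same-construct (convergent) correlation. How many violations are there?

0

Disattenuated r (r / √(r_scale · r_new)):
  Scale C (disc): 0.37 / √(0.66·0.90) = 0.48
  Scale D (disc): 0.15 / √(0.79·0.90) = 0.18
  Scale B (disc): 0.09 / √(0.90·0.90) = 0.10
  Scale A (conv): 0.58 / √(0.63·0.90) = 0.77
Smallest convergent = 0.77. Discriminant values: 0.48, 0.18, 0.10; count ≥ 0.77 → 0.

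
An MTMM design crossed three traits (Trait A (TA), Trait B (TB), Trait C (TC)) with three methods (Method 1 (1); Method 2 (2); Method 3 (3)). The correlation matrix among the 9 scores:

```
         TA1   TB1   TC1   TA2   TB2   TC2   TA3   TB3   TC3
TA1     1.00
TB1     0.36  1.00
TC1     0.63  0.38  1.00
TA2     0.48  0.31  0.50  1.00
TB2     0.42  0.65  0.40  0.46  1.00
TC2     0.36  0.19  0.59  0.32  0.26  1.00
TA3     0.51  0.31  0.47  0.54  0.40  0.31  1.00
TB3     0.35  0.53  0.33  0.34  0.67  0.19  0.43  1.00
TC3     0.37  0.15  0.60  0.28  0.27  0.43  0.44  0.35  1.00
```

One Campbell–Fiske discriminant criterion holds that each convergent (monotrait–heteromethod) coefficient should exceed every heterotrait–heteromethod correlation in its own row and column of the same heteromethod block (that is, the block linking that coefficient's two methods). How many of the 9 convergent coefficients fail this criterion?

Checking each validity diagonal entry against its comparison values:
TA (methods 1·2): 0.48 vs {0.42, 0.31, 0.36, 0.50} → fail.
TA (methods 1·3): 0.51 vs {0.35, 0.31, 0.37, 0.47} → pass.
TA (methods 2·3): 0.54 vs {0.34, 0.40, 0.28, 0.31} → pass.
TB (methods 1·2): 0.65 vs {0.31, 0.42, 0.19, 0.40} → pass.
TB (methods 1·3): 0.53 vs {0.31, 0.35, 0.15, 0.33} → pass.
TB (methods 2·3): 0.67 vs {0.40, 0.34, 0.27, 0.19} → pass.
TC (methods 1·2): 0.59 vs {0.50, 0.36, 0.40, 0.19} → pass.
TC (methods 1·3): 0.60 vs {0.47, 0.37, 0.33, 0.15} → pass.
TC (methods 2·3): 0.43 vs {0.31, 0.28, 0.19, 0.27} → pass.
1 of 9 fail.

1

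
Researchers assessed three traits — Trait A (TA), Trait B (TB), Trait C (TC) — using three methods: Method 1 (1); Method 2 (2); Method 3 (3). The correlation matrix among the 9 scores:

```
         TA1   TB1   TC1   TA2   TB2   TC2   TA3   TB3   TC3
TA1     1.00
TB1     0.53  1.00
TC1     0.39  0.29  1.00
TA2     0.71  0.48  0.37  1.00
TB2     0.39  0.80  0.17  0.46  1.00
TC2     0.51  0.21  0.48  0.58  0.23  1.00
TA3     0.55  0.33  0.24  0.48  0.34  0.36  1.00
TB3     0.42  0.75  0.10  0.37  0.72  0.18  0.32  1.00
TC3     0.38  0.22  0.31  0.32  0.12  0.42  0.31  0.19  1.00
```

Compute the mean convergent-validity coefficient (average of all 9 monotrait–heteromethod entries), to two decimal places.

Convergent values: 0.71, 0.55, 0.48, 0.80, 0.75, 0.72, 0.48, 0.31, 0.42; mean = 5.22/9 = 0.58.

0.58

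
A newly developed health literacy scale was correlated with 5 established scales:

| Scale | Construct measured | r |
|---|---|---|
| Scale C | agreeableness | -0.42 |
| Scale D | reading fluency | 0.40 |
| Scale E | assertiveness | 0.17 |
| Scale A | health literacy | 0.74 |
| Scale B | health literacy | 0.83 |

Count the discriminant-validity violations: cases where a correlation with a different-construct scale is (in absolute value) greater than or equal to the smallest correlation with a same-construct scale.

Convergent (same construct = health literacy): Scale A, Scale B.
Smallest convergent = 0.74. Discriminant |r|: 0.42, 0.40, 0.17; count ≥ 0.74 → 0.

0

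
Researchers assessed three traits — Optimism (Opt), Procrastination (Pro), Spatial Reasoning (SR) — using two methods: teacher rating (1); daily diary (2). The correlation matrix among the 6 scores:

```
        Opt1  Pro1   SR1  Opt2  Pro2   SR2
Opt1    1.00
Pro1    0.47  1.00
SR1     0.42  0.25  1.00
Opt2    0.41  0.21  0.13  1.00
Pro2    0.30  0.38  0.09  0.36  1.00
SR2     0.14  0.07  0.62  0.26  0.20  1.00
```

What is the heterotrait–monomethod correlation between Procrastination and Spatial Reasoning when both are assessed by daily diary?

Different traits, same method: r(Pro2, SR2) = 0.20.

0.20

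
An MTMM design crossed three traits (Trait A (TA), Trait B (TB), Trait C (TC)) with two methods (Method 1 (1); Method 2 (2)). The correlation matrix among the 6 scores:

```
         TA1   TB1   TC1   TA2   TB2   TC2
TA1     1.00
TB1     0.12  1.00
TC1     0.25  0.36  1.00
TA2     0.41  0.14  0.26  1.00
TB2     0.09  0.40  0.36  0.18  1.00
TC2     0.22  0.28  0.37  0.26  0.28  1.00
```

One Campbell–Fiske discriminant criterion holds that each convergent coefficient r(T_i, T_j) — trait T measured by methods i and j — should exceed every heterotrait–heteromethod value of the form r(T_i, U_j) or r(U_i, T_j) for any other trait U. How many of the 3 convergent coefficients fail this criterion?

Checking each validity diagonal entry against its comparison values:
TA (methods 1·2): 0.41 vs {0.09, 0.14, 0.22, 0.26} → pass.
TB (methods 1·2): 0.40 vs {0.14, 0.09, 0.28, 0.36} → pass.
TC (methods 1·2): 0.37 vs {0.26, 0.22, 0.36, 0.28} → pass.
0 of 3 fail.

0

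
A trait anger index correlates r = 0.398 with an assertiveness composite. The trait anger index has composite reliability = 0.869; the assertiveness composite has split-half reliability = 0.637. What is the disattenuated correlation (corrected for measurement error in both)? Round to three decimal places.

r_true = r_obs / √(r_xx · r_yy) = 0.398 / √(0.869 × 0.637) = 0.398 / √0.553553 = 0.398 / 0.7440 ≈ 0.535.

0.535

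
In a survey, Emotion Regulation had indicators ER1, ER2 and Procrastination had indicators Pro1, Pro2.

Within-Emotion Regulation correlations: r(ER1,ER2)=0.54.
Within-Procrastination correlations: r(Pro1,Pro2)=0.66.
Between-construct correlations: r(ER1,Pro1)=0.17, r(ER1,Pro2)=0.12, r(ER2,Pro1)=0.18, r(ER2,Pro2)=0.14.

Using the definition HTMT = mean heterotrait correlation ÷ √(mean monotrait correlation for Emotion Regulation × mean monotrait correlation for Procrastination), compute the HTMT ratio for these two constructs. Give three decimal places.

0.255

Between-construct mean = 0.61/4 = 0.1525.
Mean within-ER = 0.54/1 = 0.5400; mean within-Pro = 0.66/1 = 0.6600.
Geometric mean = √(0.5400 × 0.6600) = 0.5970.
HTMT = 0.1525 / 0.5970 = 0.255.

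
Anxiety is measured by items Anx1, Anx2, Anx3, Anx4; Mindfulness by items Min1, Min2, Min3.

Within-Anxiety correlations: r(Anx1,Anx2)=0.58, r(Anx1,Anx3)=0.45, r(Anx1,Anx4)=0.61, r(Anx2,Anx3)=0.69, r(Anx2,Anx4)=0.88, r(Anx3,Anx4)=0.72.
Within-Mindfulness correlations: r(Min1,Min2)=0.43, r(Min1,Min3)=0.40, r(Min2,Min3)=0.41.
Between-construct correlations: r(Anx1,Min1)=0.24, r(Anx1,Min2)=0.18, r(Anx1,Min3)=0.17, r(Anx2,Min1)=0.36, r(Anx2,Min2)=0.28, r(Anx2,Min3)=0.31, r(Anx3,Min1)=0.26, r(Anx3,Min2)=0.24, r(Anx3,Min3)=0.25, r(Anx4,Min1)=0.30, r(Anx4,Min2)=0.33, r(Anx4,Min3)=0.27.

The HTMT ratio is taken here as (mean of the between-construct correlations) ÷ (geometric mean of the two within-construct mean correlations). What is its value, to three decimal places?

Mean between = 3.19/12 = 0.2658.
Mean within-Anx = 3.93/6 = 0.6550; mean within-Min = 1.24/3 = 0.4133.
Geometric mean = √(0.6550 × 0.4133) = 0.5203.
HTMT = 0.2658 / 0.5203 = 0.511.

0.511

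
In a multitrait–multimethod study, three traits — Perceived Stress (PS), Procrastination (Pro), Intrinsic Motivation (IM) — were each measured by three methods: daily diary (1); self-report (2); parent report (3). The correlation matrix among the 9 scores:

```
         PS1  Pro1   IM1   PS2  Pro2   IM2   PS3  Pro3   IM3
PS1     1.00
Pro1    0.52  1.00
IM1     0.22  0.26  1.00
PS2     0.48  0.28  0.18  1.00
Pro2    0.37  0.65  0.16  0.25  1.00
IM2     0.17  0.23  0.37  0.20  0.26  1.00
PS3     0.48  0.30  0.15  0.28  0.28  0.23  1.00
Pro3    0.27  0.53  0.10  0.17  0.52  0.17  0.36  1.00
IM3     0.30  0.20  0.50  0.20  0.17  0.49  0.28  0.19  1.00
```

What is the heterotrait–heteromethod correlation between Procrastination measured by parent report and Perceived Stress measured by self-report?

0.17

Different traits and methods: r(Pro3, PS2) = 0.17.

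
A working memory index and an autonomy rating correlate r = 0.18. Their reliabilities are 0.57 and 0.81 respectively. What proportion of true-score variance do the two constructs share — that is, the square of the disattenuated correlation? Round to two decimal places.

0.07

Disattenuated r = 0.18 / √(0.57 × 0.81) = 0.18 / 0.6795 = 0.2649.
Shared true-score variance = 0.2649² = 0.0702 ≈ 0.07.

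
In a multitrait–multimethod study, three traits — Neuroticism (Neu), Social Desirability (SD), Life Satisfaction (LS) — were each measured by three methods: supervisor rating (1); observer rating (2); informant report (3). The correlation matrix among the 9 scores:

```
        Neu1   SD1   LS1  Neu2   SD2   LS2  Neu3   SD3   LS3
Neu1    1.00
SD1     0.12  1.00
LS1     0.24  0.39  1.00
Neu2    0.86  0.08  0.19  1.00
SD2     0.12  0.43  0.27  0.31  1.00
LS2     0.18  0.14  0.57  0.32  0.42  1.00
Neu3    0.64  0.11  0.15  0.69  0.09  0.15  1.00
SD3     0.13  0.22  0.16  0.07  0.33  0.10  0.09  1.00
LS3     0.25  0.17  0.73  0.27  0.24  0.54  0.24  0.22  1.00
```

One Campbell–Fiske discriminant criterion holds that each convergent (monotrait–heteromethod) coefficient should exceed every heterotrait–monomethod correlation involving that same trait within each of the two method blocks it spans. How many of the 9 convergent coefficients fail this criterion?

2

Checking each validity diagonal entry against its comparison values:
Neu (methods 1·2): 0.86 vs {0.12, 0.31, 0.24, 0.32} → pass.
Neu (methods 1·3): 0.64 vs {0.12, 0.09, 0.24, 0.24} → pass.
Neu (methods 2·3): 0.69 vs {0.31, 0.09, 0.32, 0.24} → pass.
SD (methods 1·2): 0.43 vs {0.12, 0.31, 0.39, 0.42} → pass.
SD (methods 1·3): 0.22 vs {0.12, 0.09, 0.39, 0.22} → fail.
SD (methods 2·3): 0.33 vs {0.31, 0.09, 0.42, 0.22} → fail.
LS (methods 1·2): 0.57 vs {0.24, 0.32, 0.39, 0.42} → pass.
LS (methods 1·3): 0.73 vs {0.24, 0.24, 0.39, 0.22} → pass.
LS (methods 2·3): 0.54 vs {0.32, 0.24, 0.42, 0.22} → pass.
2 of 9 fail.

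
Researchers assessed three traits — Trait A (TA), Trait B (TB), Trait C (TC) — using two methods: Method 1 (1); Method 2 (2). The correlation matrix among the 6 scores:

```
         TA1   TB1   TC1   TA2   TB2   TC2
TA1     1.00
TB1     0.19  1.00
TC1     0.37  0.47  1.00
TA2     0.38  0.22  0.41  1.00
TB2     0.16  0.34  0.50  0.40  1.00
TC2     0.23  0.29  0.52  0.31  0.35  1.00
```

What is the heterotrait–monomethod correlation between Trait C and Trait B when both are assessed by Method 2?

0.35

Different traits, same method: r(TC2, TB2) = 0.35.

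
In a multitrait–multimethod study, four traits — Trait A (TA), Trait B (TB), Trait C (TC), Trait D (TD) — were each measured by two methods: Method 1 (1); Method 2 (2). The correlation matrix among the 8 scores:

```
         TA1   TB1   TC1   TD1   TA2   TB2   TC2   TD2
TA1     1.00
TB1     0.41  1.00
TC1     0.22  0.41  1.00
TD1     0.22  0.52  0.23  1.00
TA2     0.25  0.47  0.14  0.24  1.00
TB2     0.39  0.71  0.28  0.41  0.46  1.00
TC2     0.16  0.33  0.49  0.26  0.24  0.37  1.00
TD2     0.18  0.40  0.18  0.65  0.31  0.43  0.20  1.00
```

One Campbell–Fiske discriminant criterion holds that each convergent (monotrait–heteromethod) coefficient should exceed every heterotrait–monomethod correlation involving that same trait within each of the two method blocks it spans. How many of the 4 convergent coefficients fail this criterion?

1

Checking each validity diagonal entry against its comparison values:
TA (methods 1·2): 0.25 vs {0.41, 0.46, 0.22, 0.24, 0.22, 0.31} → fail.
TB (methods 1·2): 0.71 vs {0.41, 0.46, 0.41, 0.37, 0.52, 0.43} → pass.
TC (methods 1·2): 0.49 vs {0.22, 0.24, 0.41, 0.37, 0.23, 0.20} → pass.
TD (methods 1·2): 0.65 vs {0.22, 0.31, 0.52, 0.43, 0.23, 0.20} → pass.
1 of 4 fail.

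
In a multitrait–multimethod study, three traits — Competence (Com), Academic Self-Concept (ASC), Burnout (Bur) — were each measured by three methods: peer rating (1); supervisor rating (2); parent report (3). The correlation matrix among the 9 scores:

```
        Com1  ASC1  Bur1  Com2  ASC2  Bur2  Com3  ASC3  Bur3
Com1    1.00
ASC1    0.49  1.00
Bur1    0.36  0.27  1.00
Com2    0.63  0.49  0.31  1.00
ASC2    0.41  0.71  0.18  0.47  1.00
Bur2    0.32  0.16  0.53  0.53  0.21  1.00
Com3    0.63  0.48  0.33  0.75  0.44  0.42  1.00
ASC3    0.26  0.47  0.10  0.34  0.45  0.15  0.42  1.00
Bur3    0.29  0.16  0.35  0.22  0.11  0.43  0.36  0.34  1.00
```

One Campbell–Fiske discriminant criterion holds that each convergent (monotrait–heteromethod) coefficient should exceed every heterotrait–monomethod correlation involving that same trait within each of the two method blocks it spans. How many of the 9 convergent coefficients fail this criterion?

5

Checking each validity diagonal entry against its comparison values:
Com (methods 1·2): 0.63 vs {0.49, 0.47, 0.36, 0.53} → pass.
Com (methods 1·3): 0.63 vs {0.49, 0.42, 0.36, 0.36} → pass.
Com (methods 2·3): 0.75 vs {0.47, 0.42, 0.53, 0.36} → pass.
ASC (methods 1·2): 0.71 vs {0.49, 0.47, 0.27, 0.21} → pass.
ASC (methods 1·3): 0.47 vs {0.49, 0.42, 0.27, 0.34} → fail.
ASC (methods 2·3): 0.45 vs {0.47, 0.42, 0.21, 0.34} → fail.
Bur (methods 1·2): 0.53 vs {0.36, 0.53, 0.27, 0.21} → fail.
Bur (methods 1·3): 0.35 vs {0.36, 0.36, 0.27, 0.34} → fail.
Bur (methods 2·3): 0.43 vs {0.53, 0.36, 0.21, 0.34} → fail.
5 of 9 fail.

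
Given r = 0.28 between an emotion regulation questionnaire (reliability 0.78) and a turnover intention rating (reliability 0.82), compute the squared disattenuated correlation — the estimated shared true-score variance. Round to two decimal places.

0.12

Disattenuated r = 0.28 / √(0.78 × 0.82) = 0.28 / 0.7997 = 0.3501.
Shared true-score variance = 0.3501² = 0.1226 ≈ 0.12.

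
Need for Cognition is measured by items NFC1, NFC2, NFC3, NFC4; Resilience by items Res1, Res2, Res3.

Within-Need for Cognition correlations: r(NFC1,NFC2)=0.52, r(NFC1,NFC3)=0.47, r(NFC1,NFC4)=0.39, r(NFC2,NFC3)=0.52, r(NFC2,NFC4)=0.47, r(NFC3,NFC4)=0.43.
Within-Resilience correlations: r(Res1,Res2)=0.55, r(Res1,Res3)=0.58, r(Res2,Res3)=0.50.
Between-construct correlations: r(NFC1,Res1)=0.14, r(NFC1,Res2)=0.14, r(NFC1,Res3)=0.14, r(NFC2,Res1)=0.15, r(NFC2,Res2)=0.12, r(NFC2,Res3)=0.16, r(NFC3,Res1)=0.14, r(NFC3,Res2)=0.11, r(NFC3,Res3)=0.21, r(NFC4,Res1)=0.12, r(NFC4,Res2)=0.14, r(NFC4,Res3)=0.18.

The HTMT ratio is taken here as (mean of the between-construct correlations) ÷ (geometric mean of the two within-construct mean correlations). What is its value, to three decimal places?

Mean between = 1.75/12 = 0.1458.
Mean within-NFC = 2.80/6 = 0.4667; mean within-Res = 1.63/3 = 0.5433.
Geometric mean = √(0.4667 × 0.5433) = 0.5035.
HTMT = 0.1458 / 0.5035 = 0.290.

0.290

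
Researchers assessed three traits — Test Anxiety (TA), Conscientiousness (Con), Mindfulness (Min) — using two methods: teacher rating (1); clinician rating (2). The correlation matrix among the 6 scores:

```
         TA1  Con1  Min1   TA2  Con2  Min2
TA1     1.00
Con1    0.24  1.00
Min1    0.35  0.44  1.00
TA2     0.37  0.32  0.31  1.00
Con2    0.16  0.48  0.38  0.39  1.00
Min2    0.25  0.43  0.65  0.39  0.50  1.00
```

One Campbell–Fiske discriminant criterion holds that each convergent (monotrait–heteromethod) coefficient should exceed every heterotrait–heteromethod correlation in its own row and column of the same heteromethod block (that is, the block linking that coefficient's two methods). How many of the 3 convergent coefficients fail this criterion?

0

Convergent coefficients and their comparison sets:
TA (methods 1·2): 0.37 vs {0.16, 0.32, 0.25, 0.31} → pass.
Con (methods 1·2): 0.48 vs {0.32, 0.16, 0.43, 0.38} → pass.
Min (methods 1·2): 0.65 vs {0.31, 0.25, 0.38, 0.43} → pass.
0 of 3 fail.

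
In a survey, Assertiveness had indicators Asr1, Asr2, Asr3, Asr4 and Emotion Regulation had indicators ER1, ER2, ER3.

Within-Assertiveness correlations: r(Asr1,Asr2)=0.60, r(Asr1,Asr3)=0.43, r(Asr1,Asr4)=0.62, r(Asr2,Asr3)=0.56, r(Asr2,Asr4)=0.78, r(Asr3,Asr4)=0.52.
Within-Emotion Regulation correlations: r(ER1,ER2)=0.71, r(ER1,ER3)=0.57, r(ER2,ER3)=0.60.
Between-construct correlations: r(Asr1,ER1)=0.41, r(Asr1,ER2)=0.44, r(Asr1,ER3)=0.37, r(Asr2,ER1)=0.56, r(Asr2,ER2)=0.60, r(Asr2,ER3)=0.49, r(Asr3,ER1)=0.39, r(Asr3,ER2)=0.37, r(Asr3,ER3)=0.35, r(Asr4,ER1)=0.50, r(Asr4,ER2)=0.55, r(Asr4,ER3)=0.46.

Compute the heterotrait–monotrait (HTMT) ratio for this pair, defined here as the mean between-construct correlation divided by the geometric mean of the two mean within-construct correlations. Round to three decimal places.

0.756

Between-construct mean = 5.49/12 = 0.4575.
Mean within-Asr = 3.51/6 = 0.5850; mean within-ER = 1.88/3 = 0.6267.
Geometric mean = √(0.5850 × 0.6267) = 0.6055.
HTMT = 0.4575 / 0.6055 = 0.756.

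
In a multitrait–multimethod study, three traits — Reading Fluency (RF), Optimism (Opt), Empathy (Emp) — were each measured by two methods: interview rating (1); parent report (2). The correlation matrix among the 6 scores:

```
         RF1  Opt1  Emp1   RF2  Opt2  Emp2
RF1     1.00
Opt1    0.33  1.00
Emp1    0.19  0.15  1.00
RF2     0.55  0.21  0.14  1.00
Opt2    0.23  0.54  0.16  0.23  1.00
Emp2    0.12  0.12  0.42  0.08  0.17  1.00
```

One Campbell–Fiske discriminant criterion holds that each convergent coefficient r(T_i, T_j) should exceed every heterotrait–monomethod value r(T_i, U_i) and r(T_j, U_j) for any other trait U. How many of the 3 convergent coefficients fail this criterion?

0

Convergent coefficients and their comparison sets:
RF (methods 1·2): 0.55 vs {0.33, 0.23, 0.19, 0.08} → pass.
Opt (methods 1·2): 0.54 vs {0.33, 0.23, 0.15, 0.17} → pass.
Emp (methods 1·2): 0.42 vs {0.19, 0.08, 0.15, 0.17} → pass.
0 of 3 fail.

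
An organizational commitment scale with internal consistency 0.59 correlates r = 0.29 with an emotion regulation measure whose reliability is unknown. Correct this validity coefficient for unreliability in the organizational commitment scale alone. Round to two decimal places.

0.38

Single correction: r_c = r_obs / √r_xx = 0.29 / √0.59 = 0.29 / 0.7681 ≈ 0.38.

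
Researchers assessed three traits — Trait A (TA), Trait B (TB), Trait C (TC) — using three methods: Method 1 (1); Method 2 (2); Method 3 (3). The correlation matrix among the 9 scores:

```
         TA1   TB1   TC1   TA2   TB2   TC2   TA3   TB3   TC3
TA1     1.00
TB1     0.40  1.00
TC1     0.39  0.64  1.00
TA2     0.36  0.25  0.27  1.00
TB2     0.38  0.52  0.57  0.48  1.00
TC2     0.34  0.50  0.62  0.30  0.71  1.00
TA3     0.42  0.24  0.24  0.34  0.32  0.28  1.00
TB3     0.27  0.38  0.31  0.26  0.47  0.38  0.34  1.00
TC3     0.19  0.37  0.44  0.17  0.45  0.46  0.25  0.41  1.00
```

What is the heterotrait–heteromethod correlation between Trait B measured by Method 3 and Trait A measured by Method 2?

0.26

Different traits and methods: r(TB3, TA2) = 0.26.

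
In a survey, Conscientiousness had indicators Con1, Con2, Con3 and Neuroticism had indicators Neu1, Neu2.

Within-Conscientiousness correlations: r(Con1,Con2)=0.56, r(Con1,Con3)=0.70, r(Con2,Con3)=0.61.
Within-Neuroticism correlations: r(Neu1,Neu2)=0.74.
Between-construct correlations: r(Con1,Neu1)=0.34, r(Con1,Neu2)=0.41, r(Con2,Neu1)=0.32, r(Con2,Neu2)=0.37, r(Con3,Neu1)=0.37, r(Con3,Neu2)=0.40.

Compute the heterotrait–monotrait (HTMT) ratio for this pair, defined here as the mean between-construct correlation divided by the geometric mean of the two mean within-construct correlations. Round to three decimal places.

0.542

Between-construct mean = 2.21/6 = 0.3683.
Mean within-Con = 1.87/3 = 0.6233; mean within-Neu = 0.74/1 = 0.7400.
Geometric mean = √(0.6233 × 0.7400) = 0.6791.
HTMT = 0.3683 / 0.6791 = 0.542.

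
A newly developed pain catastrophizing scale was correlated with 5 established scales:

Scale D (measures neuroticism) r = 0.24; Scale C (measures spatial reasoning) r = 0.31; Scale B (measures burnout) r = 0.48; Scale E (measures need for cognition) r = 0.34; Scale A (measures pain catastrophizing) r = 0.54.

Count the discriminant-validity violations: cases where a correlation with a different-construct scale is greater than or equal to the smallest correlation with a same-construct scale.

0

Convergent (same construct = pain catastrophizing): Scale A.
Smallest convergent = 0.54. Discriminant values: 0.24, 0.31, 0.48, 0.34; count ≥ 0.54 → 0.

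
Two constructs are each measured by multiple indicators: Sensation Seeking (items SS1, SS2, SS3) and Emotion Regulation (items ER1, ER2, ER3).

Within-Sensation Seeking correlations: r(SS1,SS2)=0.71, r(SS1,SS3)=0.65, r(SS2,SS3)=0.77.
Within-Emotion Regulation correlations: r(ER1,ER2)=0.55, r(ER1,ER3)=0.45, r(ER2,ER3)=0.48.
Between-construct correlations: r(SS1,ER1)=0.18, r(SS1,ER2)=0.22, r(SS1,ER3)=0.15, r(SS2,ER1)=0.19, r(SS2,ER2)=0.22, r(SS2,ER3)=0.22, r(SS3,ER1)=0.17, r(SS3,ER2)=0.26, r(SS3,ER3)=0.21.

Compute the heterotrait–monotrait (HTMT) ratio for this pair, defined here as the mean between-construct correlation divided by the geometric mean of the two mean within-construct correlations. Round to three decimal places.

0.342

Mean between = 1.82/9 = 0.2022.
Mean within-SS = 2.13/3 = 0.7100; mean within-ER = 1.48/3 = 0.4933.
Geometric mean = √(0.7100 × 0.4933) = 0.5918.
HTMT = 0.2022 / 0.5918 = 0.342.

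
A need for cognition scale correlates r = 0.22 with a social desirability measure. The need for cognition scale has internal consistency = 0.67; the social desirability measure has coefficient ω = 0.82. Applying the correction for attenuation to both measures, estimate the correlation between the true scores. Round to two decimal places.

0.30

r_true = r_obs / √(r_xx · r_yy) = 0.22 / √(0.67 × 0.82) = 0.22 / √0.5494 = 0.22 / 0.7412 ≈ 0.30.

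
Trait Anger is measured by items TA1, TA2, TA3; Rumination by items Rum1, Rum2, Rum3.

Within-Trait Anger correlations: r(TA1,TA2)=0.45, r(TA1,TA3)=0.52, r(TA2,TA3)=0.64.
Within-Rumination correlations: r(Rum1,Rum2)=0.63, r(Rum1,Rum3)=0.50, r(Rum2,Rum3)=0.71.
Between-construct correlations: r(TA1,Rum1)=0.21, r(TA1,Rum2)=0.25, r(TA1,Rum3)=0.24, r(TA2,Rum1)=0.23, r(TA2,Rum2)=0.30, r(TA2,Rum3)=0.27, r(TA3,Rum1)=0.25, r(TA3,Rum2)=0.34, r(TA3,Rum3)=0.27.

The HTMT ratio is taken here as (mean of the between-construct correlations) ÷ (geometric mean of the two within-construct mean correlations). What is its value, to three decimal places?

Between-construct mean = 2.36/9 = 0.2622.
Mean within-TA = 1.61/3 = 0.5367; mean within-Rum = 1.84/3 = 0.6133.
Geometric mean = √(0.5367 × 0.6133) = 0.5737.
HTMT = 0.2622 / 0.5737 = 0.457.

0.457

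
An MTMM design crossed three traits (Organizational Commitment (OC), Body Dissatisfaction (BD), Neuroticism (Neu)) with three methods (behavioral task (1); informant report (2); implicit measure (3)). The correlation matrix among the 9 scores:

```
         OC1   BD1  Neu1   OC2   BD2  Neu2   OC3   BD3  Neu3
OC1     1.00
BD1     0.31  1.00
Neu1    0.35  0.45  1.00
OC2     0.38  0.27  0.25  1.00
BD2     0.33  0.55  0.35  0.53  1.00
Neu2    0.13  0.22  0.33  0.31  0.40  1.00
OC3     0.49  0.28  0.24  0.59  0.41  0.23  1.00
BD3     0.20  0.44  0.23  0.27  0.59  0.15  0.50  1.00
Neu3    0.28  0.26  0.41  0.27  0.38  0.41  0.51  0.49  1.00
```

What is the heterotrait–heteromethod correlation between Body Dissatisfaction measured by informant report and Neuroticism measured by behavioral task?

0.35

Different traits and methods: r(BD2, Neu1) = 0.35.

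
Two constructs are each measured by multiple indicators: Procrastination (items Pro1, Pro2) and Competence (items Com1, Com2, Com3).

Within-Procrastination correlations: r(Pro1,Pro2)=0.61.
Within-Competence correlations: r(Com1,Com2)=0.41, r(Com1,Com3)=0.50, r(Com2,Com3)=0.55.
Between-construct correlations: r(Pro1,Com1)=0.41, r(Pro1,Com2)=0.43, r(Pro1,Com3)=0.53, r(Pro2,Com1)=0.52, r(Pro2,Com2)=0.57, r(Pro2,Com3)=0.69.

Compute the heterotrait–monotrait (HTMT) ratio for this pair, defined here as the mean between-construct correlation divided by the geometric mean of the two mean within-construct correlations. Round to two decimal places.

0.96

Mean heterotrait r = 3.15/6 = 0.5250.
Mean within-Pro = 0.61/1 = 0.6100; mean within-Com = 1.46/3 = 0.4867.
Geometric mean = √(0.6100 × 0.4867) = 0.5449.
HTMT = 0.5250 / 0.5449 = 0.96.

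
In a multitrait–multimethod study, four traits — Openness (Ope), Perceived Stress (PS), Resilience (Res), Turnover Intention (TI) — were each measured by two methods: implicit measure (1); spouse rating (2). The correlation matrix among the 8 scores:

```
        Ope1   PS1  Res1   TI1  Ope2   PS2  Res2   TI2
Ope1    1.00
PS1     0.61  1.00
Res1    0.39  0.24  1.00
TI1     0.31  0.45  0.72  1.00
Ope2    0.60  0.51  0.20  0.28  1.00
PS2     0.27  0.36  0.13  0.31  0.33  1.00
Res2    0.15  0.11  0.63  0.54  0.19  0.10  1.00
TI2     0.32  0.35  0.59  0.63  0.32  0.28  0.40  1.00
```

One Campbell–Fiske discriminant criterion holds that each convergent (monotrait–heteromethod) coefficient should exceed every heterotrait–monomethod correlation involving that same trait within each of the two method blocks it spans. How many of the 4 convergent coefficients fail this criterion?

4

Checking each validity diagonal entry against its comparison values:
Ope (methods 1·2): 0.60 vs {0.61, 0.33, 0.39, 0.19, 0.31, 0.32} → fail.
PS (methods 1·2): 0.36 vs {0.61, 0.33, 0.24, 0.10, 0.45, 0.28} → fail.
Res (methods 1·2): 0.63 vs {0.39, 0.19, 0.24, 0.10, 0.72, 0.40} → fail.
TI (methods 1·2): 0.63 vs {0.31, 0.32, 0.45, 0.28, 0.72, 0.40} → fail.
4 of 4 fail.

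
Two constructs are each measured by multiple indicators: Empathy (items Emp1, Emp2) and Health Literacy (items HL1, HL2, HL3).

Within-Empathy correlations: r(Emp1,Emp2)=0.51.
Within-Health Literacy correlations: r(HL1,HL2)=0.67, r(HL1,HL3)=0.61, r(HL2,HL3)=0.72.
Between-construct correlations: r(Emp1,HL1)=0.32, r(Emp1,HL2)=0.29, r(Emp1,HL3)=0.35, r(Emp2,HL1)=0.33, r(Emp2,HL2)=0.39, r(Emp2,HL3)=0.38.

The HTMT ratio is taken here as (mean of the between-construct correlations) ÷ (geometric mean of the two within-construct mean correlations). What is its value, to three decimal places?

0.589

Mean between = 2.06/6 = 0.3433.
Mean within-Emp = 0.51/1 = 0.5100; mean within-HL = 2.00/3 = 0.6667.
Geometric mean = √(0.5100 × 0.6667) = 0.5831.
HTMT = 0.3433 / 0.5831 = 0.589.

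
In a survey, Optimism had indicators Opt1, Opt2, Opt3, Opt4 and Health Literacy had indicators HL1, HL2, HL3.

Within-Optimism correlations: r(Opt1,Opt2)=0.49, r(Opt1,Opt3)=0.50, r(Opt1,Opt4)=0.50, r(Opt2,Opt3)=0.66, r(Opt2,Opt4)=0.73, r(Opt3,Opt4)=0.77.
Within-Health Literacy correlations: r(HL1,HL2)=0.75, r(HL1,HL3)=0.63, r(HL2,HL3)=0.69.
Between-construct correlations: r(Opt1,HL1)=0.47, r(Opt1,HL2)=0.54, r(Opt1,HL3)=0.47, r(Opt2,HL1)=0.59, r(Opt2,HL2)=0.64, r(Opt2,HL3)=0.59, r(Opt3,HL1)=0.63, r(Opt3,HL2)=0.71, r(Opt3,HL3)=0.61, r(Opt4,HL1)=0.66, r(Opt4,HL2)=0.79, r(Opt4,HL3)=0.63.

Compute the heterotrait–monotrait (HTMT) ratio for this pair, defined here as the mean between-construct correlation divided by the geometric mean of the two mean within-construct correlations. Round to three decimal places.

Between-construct mean = 7.33/12 = 0.6108.
Mean within-Opt = 3.65/6 = 0.6083; mean within-HL = 2.07/3 = 0.6900.
Geometric mean = √(0.6083 × 0.6900) = 0.6479.
HTMT = 0.6108 / 0.6479 = 0.943.

0.943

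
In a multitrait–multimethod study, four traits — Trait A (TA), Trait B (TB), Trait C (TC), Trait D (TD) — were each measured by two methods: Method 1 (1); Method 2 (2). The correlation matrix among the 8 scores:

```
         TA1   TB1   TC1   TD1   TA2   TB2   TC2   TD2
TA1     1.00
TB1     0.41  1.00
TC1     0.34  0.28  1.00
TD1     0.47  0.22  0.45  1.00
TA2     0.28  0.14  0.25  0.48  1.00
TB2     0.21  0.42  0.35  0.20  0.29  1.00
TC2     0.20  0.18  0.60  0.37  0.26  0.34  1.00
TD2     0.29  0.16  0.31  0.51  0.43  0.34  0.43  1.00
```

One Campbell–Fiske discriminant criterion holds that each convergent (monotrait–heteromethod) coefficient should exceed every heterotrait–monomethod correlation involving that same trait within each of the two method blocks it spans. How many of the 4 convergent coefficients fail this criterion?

Checking each validity diagonal entry against its comparison values:
TA (methods 1·2): 0.28 vs {0.41, 0.29, 0.34, 0.26, 0.47, 0.43} → fail.
TB (methods 1·2): 0.42 vs {0.41, 0.29, 0.28, 0.34, 0.22, 0.34} → pass.
TC (methods 1·2): 0.60 vs {0.34, 0.26, 0.28, 0.34, 0.45, 0.43} → pass.
TD (methods 1·2): 0.51 vs {0.47, 0.43, 0.22, 0.34, 0.45, 0.43} → pass.
1 of 4 fail.

1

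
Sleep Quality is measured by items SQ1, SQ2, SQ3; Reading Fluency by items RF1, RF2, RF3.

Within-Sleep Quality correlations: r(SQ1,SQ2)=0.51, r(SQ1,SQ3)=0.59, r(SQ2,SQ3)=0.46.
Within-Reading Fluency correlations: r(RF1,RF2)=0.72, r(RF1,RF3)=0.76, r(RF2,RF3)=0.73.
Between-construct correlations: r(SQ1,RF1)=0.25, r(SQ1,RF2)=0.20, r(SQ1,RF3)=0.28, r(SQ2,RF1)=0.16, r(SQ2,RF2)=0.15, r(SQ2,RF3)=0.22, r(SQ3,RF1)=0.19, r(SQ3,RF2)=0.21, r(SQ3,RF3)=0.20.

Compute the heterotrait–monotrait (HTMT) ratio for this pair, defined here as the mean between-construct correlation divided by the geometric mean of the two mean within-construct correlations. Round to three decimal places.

0.334

Mean between = 1.86/9 = 0.2067.
Mean within-SQ = 1.56/3 = 0.5200; mean within-RF = 2.21/3 = 0.7367.
Geometric mean = √(0.5200 × 0.7367) = 0.6189.
HTMT = 0.2067 / 0.6189 = 0.334.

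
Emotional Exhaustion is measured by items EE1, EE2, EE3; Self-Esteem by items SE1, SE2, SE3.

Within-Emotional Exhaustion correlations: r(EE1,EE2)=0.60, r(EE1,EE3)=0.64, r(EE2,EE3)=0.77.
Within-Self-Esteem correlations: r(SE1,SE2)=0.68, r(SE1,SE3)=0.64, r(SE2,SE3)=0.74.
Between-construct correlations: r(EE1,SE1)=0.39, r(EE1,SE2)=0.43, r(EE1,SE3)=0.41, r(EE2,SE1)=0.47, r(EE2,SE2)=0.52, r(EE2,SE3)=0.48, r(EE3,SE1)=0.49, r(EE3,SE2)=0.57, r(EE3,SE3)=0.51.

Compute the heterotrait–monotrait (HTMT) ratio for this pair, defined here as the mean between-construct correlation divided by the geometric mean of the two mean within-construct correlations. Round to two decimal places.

0.70

Mean between = 4.27/9 = 0.4744.
Mean within-EE = 2.01/3 = 0.6700; mean within-SE = 2.06/3 = 0.6867.
Geometric mean = √(0.6700 × 0.6867) = 0.6783.
HTMT = 0.4744 / 0.6783 = 0.70.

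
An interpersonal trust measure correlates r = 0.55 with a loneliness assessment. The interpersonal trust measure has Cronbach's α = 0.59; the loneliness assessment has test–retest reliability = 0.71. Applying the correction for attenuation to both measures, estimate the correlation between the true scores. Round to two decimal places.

r_true = r_obs / √(r_xx · r_yy) = 0.55 / √(0.59 × 0.71) = 0.55 / √0.4189 = 0.55 / 0.6472 ≈ 0.85.

0.85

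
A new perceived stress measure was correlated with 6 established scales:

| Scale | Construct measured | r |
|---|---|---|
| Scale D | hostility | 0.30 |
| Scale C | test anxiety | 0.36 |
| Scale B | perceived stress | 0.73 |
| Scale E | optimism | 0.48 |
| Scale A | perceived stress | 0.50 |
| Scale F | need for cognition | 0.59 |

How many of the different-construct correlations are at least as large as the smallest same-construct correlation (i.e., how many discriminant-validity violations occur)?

Convergent (same construct = perceived stress): Scale B, Scale A.
Smallest convergent = 0.50. Discriminant values: 0.30, 0.36, 0.48, 0.59; count ≥ 0.50 → 1.

1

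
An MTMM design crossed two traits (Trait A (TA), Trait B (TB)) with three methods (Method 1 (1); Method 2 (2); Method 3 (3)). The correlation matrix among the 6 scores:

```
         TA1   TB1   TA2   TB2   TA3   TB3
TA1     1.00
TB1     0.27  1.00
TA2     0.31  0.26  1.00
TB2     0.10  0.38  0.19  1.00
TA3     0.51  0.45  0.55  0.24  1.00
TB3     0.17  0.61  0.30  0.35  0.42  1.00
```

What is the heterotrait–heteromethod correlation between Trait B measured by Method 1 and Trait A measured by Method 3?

0.45

Different traits and methods: r(TB1, TA3) = 0.45.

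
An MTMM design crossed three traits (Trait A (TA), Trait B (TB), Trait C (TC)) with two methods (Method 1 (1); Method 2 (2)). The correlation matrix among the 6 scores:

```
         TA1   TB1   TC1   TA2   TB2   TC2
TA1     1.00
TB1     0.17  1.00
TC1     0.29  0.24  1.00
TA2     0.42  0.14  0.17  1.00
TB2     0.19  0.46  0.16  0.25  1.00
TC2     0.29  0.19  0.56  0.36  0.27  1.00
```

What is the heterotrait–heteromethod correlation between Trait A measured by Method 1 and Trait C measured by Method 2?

0.29

Different traits and methods: r(TA1, TC2) = 0.29.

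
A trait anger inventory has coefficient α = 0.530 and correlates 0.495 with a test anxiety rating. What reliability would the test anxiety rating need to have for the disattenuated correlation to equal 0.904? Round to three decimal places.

0.566

r_true = r_obs / √(r_xx · r_yy) ⇒ 0.904 = 0.495 / √(0.530 · r_yy).
√(0.530 · r_yy) = 0.495 / 0.904 = 0.5476; 0.530 · r_yy = 0.2999; r_yy = 0.2999 / 0.530 ≈ 0.566.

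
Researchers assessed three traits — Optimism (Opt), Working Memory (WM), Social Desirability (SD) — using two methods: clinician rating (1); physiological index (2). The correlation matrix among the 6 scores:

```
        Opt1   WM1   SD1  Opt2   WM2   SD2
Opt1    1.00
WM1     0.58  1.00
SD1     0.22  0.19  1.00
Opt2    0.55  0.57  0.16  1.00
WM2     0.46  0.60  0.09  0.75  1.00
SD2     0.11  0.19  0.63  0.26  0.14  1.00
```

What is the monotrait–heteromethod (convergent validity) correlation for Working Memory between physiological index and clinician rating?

0.60

Same trait (WM), different methods: r(WM2, WM1) = 0.60.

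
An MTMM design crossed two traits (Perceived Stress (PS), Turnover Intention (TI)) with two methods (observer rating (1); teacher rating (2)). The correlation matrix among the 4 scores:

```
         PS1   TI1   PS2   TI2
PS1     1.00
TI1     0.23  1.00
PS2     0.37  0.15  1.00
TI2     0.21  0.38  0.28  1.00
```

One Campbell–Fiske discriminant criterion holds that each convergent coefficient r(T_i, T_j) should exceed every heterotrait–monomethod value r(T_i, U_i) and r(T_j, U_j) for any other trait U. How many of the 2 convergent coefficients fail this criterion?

0

Each convergent coefficient versus the relevant comparison correlations:
PS (methods 1·2): 0.37 vs {0.23, 0.28} → pass.
TI (methods 1·2): 0.38 vs {0.23, 0.28} → pass.
0 of 2 fail.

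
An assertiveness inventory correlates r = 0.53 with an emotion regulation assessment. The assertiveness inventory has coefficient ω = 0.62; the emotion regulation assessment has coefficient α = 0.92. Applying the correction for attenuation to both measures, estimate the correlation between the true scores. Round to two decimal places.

0.70

r_true = r_obs / √(r_xx · r_yy) = 0.53 / √(0.62 × 0.92) = 0.53 / √0.5704 = 0.53 / 0.7552 ≈ 0.70.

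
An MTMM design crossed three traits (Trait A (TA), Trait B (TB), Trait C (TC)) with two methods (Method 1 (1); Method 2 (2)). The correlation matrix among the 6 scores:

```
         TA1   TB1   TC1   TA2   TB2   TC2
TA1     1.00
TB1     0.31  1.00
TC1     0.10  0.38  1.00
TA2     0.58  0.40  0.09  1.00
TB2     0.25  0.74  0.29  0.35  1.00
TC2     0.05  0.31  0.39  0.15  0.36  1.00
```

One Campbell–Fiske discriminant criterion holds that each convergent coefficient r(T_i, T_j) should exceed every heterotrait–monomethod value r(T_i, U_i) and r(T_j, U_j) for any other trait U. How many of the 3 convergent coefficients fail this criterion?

0

Convergent coefficients and their comparison sets:
TA (methods 1·2): 0.58 vs {0.31, 0.35, 0.10, 0.15} → pass.
TB (methods 1·2): 0.74 vs {0.31, 0.35, 0.38, 0.36} → pass.
TC (methods 1·2): 0.39 vs {0.10, 0.15, 0.38, 0.36} → pass.
0 of 3 fail.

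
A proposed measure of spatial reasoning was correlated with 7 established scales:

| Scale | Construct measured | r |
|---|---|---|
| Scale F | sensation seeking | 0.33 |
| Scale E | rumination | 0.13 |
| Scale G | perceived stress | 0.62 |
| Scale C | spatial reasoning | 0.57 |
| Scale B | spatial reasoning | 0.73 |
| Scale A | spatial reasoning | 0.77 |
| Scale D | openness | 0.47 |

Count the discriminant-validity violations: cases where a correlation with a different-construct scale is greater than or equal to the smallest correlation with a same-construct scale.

Convergent (same construct = spatial reasoning): Scale C, Scale B, Scale A.
Smallest convergent = 0.57. Discriminant values: 0.33, 0.13, 0.62, 0.47; count ≥ 0.57 → 1.

1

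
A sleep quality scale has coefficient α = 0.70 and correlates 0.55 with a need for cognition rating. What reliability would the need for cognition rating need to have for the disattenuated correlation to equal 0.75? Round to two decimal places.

0.77

r_true = r_obs / √(r_xx · r_yy) ⇒ 0.75 = 0.55 / √(0.70 · r_yy).
√(0.70 · r_yy) = 0.55 / 0.75 = 0.7333; 0.70 · r_yy = 0.5377; r_yy = 0.5377 / 0.70 ≈ 0.77.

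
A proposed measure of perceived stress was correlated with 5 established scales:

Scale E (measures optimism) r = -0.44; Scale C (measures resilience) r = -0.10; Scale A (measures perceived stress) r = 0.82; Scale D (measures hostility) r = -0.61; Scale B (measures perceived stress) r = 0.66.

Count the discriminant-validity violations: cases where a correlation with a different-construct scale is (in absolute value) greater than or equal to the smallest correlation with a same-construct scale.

0

Convergent (same construct = perceived stress): Scale A, Scale B.
Smallest convergent = 0.66. Discriminant |r|: 0.44, 0.10, 0.61; count ≥ 0.66 → 0.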